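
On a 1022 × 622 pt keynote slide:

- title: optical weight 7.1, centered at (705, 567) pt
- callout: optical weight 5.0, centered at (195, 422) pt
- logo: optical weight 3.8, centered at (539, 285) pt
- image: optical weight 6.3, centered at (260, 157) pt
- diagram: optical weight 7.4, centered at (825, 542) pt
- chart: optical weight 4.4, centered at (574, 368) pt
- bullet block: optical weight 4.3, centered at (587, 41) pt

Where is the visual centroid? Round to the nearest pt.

(544, 366)

Σw = 7.1 + 5.0 + 3.8 + 6.3 + 7.4 + 4.4 + 4.3 = 38.3.
x: moment 20821.4 / weight 38.3 ≈ 543.64
y: moment 14014.1 / weight 38.3 ≈ 365.90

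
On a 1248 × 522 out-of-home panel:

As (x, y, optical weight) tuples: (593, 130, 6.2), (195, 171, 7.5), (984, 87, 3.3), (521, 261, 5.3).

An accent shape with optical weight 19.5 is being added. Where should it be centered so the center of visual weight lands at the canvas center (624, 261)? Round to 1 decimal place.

New total weight: (6.2 + 7.5 + 3.3 + 5.3) + 19.5 = 41.8.
Along x: (11147.6 + 19.5·x) / 41.8 = 624 (existing moment 6.2·593 + 7.5·195 + 3.3·984 + 5.3·521 = 11147.6) ⇒ x = (26083.2 − 11147.6) / 19.5 ≈ 765.93.
Along y: (3758.9 + 19.5·y) / 41.8 = 261 (existing moment 6.2·130 + 7.5·171 + 3.3·87 + 5.3·261 = 3758.9) ⇒ y = (10909.8 − 3758.9) / 19.5 ≈ 366.71.

(765.9, 366.7)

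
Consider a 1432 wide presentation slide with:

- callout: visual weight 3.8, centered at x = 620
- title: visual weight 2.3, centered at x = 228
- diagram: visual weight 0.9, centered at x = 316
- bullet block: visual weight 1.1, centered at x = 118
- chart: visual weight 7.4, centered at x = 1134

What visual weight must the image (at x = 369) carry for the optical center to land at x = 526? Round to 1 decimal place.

w ≈ 22.5

Fixed elements: Σw = 3.8 + 2.3 + 0.9 + 1.1 + 7.4 = 15.5, Σw·x = 3.8·620 + 2.3·228 + 0.9·316 + 1.1·118 + 7.4·1134 = 11686.2.
For the centroid to hit 526: (11686.2 + w·369) / (15.5 + w) = 526.
So w = (526·15.5 − 11686.2)/(369 − 526) = -3533.2/-157 ≈ 22.50.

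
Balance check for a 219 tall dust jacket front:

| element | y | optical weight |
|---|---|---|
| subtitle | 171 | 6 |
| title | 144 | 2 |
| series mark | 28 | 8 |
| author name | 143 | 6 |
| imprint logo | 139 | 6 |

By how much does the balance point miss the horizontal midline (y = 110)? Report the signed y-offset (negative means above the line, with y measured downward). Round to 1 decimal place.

Weights sum to 6 + 2 + 8 + 6 + 6 = 28.
y-moment: 6·171 + 2·144 + 8·28 + 6·143 + 6·139 = 3230; centroid 3230/28 ≈ 115.36.
Against y = 110, that's 115.36 − 110 = 5.36.

≈ 5.4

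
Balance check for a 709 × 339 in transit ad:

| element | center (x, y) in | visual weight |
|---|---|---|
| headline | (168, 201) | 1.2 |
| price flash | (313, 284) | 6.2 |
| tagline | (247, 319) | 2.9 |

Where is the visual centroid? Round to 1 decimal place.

Weights sum to 1.2 + 6.2 + 2.9 = 10.3.
Σw·x = 1.2·168 + 6.2·313 + 2.9·247 = 2858.5, so x̄ = 2858.5/10.3 ≈ 277.52.
Σw·y = 1.2·201 + 6.2·284 + 2.9·319 = 2927.1, so ȳ = 2927.1/10.3 ≈ 284.18.

(277.5, 284.2)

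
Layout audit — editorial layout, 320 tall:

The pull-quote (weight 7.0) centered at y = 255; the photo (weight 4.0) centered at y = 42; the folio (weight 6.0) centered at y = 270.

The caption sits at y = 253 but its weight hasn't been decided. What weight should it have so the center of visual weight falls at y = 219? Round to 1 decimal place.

Existing Σw = 17.0 (7.0 + 4.0 + 6.0); existing moment 7.0·255 + 4.0·42 + 6.0·270 = 3573.0.
For the centroid to hit 219: (3573.0 + w·253) / (17.0 + w) = 219.
So w = (219·17.0 − 3573.0)/(253 − 219) = 150.0/34 ≈ 4.41.

w ≈ 4.4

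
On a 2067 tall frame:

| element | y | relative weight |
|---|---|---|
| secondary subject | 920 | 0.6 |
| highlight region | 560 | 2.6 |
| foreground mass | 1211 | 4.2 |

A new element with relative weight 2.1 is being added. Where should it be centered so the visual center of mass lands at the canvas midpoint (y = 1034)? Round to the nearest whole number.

y ≈ 1299

With the new element, Σw becomes 0.6 + 2.6 + 4.2 + 2.1 = 9.5.
Along y: (7094.2 + 2.1·y) / 9.5 = 1034 (existing moment 0.6·920 + 2.6·560 + 4.2·1211 = 7094.2) ⇒ y = (9823.0 − 7094.2) / 2.1 ≈ 1299.43.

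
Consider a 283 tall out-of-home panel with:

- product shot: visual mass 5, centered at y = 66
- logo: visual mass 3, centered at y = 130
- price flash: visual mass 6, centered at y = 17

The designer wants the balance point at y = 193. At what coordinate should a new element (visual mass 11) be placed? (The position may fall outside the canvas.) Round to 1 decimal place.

New total weight: (5 + 3 + 6) + 11 = 25.
y: target moment 25×193 = 4825; current 5·66 + 3·130 + 6·17 = 822; the new element supplies 4003, so y = 4003/11 ≈ 363.91.

y ≈ 363.9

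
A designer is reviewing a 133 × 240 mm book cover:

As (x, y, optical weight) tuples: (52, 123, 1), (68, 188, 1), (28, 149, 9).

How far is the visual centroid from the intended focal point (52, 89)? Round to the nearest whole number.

≈ 64 mm

Weights sum to 1 + 1 + 9 = 11.
x-moment: 1·52 + 1·68 + 9·28 = 372; centroid 372/11 ≈ 33.82.
y-moment: 1·123 + 1·188 + 9·149 = 1652; centroid 1652/11 ≈ 150.18.
Relative to (52, 89): Δ = (-18.18, 61.18); |Δ| = √(-18.18² + 61.18²) ≈ 63.83.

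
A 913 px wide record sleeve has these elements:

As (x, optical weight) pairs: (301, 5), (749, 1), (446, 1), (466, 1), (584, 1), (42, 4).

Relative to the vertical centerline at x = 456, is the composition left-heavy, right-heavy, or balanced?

Total weight = 5 + 1 + 1 + 1 + 1 + 4 = 13.
x: (5·301 + 1·749 + 1·446 + 1·466 + 1·584 + 4·42) / 13 = 3918 / 13 ≈ 301.38
301.4 vs midline 456 → left-heavy.

left-heavy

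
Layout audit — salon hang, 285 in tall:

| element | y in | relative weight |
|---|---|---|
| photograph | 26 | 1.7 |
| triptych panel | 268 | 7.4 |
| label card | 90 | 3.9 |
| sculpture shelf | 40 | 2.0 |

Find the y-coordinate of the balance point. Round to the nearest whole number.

y ≈ 164

Weights sum to 1.7 + 7.4 + 3.9 + 2.0 = 15.0.
y: (1.7·26 + 7.4·268 + 3.9·90 + 2.0·40) / 15.0 = 2458.4 / 15.0 ≈ 163.89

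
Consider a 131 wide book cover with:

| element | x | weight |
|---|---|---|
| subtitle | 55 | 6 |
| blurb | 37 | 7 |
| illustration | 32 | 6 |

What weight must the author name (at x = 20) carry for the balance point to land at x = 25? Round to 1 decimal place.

Fixed elements: Σw = 6 + 7 + 6 = 19, Σw·x = 6·55 + 7·37 + 6·32 = 781.
Set Σw·x/Σw = 25: (781 + 20w) = 25·(19 + w).
Rearranging, w·(20 − 25) = 25·19 − 781 = -306, so w ≈ -306/-5 = 61.20.

w ≈ 61.2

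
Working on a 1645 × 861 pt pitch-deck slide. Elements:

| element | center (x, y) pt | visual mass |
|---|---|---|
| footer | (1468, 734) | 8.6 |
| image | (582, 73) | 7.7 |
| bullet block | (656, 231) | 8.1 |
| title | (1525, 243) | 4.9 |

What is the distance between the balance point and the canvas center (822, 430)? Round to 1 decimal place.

Total weight = 8.6 + 7.7 + 8.1 + 4.9 = 29.3.
Σw·x = 8.6·1468 + 7.7·582 + 8.1·656 + 4.9·1525 = 29892.3, so x̄ = 29892.3/29.3 ≈ 1020.22.
Σw·y = 8.6·734 + 7.7·73 + 8.1·231 + 4.9·243 = 9936.3, so ȳ = 9936.3/29.3 ≈ 339.12.
Offset from (822, 430): Δx ≈ 198.22, Δy ≈ -90.88; distance = √(Δx² + Δy²) ≈ 218.05.

≈ 218.1 pt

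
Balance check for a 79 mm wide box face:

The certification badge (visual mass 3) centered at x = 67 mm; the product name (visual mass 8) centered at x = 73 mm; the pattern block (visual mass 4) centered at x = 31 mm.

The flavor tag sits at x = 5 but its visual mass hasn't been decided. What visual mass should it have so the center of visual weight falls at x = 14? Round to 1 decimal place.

w ≈ 77.7

Fixed elements: Σw = 3 + 8 + 4 = 15, Σw·x = 3·67 + 8·73 + 4·31 = 909.
Balance at x = 14 requires (909 + w·5) / (15 + w) = 14.
So w = (14·15 − 909)/(5 − 14) = -699/-9 ≈ 77.67.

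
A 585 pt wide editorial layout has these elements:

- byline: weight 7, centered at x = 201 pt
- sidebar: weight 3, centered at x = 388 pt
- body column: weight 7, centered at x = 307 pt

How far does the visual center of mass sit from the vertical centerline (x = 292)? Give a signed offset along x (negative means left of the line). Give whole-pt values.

Total weight = 7 + 3 + 7 = 17.
x-moment: 7·201 + 3·388 + 7·307 = 4720; centroid 4720/17 ≈ 277.65.
Offset from x = 292: 277.65 − 292 ≈ -14.35.

≈ -14 pt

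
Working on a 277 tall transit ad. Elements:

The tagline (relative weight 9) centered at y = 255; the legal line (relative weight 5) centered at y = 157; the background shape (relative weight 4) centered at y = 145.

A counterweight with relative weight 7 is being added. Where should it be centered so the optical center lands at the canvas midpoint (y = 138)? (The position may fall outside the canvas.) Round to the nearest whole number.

After adding the counterweight, total weight = 9 + 5 + 4 + 7 = 25.
Along y: (3660 + 7·y) / 25 = 138 (existing moment 9·255 + 5·157 + 4·145 = 3660) ⇒ y = (3450 − 3660) / 7 ≈ -30.00.

y ≈ -30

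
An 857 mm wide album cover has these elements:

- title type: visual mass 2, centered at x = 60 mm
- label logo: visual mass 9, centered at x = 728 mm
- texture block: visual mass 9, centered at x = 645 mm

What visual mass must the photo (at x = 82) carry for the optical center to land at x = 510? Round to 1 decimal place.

Known weights sum to 2 + 9 + 9 = 20; their moment is 2·60 + 9·728 + 9·645 = 12477.
Set Σw·x/Σw = 510: (12477 + 82w) = 510·(20 + w).
So w = (510·20 − 12477)/(82 − 510) = -2277/-428 ≈ 5.32.

w ≈ 5.3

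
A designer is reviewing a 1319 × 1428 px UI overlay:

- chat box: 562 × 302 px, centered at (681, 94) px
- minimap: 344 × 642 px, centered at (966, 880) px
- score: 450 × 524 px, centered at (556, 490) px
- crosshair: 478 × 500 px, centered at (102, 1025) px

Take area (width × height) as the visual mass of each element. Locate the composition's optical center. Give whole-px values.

Areas → weights: chat box 562·302 = 169724, minimap 344·642 = 220848, score 450·524 = 235800, crosshair 478·500 = 239000; Σw = 865372.
x-moment: 169724·681 + 220848·966 + 235800·556 + 239000·102 = 484404012; centroid 484404012/865372 ≈ 559.76.
y-moment: 169724·94 + 220848·880 + 235800·490 + 239000·1025 = 570817296; centroid 570817296/865372 ≈ 659.62.

(560, 660)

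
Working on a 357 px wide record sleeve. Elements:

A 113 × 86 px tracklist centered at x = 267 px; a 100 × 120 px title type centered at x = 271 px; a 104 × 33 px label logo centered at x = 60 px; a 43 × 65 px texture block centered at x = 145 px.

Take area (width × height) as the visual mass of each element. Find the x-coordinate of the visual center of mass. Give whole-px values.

x ≈ 231

Taking area as weight: tracklist 113·86 = 9718, title type 100·120 = 12000, label logo 104·33 = 3432, texture block 43·65 = 2795. Sum 27945.
Σw·x = 9718·267 + 12000·271 + 3432·60 + 2795·145 = 6457901, so x̄ = 6457901/27945 ≈ 231.09.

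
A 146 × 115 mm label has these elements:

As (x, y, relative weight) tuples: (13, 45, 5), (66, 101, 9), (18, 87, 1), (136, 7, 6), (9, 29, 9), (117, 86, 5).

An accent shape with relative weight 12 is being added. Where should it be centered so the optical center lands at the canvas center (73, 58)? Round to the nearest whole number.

New total weight: (5 + 9 + 1 + 6 + 9 + 5) + 12 = 47.
x: need Σw·x = 47·73 = 3431. Existing = 5·13 + 9·66 + 1·18 + 6·136 + 9·9 + 5·117 = 2159. Remainder 1272 / 12 ≈ 106.00.
y: need Σw·y = 47·58 = 2726. Existing = 5·45 + 9·101 + 1·87 + 6·7 + 9·29 + 5·86 = 1954. Remainder 772 / 12 ≈ 64.33.

(106, 64)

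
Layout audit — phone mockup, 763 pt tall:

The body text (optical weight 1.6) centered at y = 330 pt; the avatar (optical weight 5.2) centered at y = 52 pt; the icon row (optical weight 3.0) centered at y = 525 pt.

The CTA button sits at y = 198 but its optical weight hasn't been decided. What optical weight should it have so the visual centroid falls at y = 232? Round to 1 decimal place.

w ≈ 2.9

Fixed elements: Σw = 1.6 + 5.2 + 3.0 = 9.8, Σw·y = 1.6·330 + 5.2·52 + 3.0·525 = 2373.4.
Balance at y = 232 requires (2373.4 + w·198) / (9.8 + w) = 232.
So w = (232·9.8 − 2373.4)/(198 − 232) = -99.8/-34 ≈ 2.94.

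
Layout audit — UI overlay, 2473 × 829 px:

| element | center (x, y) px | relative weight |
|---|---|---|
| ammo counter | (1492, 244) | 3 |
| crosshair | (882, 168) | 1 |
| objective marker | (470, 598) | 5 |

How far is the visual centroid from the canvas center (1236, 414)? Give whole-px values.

Weights sum to 3 + 1 + 5 = 9.
x: (3·1492 + 1·882 + 5·470) / 9 = 7708 / 9 ≈ 856.44
y: (3·244 + 1·168 + 5·598) / 9 = 3890 / 9 ≈ 432.22
Offset from (1236, 414): Δx ≈ -379.56, Δy ≈ 18.22; distance = √(Δx² + Δy²) ≈ 379.99.

≈ 380 px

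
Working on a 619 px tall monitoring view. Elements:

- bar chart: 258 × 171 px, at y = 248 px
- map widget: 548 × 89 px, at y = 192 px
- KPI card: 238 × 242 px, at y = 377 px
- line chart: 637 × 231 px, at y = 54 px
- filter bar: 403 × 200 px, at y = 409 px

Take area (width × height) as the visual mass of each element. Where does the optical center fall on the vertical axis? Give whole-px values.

y ≈ 219

Areas: bar chart 258·171 = 44118, map widget 548·89 = 48772, KPI card 238·242 = 57596, line chart 637·231 = 147147, filter bar 403·200 = 80600. Total weight = 378233.
y-moment: 44118·248 + 48772·192 + 57596·377 + 147147·54 + 80600·409 = 82930518; centroid 82930518/378233 ≈ 219.26.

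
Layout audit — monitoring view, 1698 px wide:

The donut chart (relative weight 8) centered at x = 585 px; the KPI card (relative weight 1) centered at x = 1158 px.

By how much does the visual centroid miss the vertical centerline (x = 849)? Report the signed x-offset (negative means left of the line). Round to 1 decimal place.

≈ -200.3 px

Total weight = 8 + 1 = 9.
x: (8·585 + 1·1158) / 9 = 5838 / 9 ≈ 648.67
Against x = 849, that's 648.67 − 849 = -200.33.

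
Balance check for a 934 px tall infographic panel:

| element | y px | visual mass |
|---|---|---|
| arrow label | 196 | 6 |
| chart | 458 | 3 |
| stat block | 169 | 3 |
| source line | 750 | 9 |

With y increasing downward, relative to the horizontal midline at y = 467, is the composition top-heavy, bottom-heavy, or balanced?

balanced

Weights sum to 6 + 3 + 3 + 9 = 21.
y: (6·196 + 3·458 + 3·169 + 9·750) / 21 = 9807 / 21 ≈ 467.00
The centroid 467.00 matches the midline at 467, so the layout is balanced.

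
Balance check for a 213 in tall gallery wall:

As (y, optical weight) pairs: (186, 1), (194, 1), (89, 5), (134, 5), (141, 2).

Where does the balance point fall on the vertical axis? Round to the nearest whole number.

Weights sum to 1 + 1 + 5 + 5 + 2 = 14.
y-moment: 1·186 + 1·194 + 5·89 + 5·134 + 2·141 = 1777; centroid 1777/14 ≈ 126.93.

y ≈ 127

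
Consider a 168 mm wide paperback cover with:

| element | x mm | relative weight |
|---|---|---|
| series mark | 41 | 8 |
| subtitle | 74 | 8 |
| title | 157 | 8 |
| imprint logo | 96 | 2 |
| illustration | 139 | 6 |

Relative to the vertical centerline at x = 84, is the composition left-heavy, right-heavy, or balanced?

Weights sum to 8 + 8 + 8 + 2 + 6 = 32.
x-moment: 8·41 + 8·74 + 8·157 + 2·96 + 6·139 = 3202; centroid 3202/32 ≈ 100.06.
Since 100.1 is right of 84, the composition reads right-heavy.

right-heavy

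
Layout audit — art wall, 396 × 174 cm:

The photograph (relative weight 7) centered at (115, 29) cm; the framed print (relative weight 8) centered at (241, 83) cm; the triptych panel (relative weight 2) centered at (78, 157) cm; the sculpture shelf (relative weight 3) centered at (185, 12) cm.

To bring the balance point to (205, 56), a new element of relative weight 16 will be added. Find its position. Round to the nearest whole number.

After adding the new element, total weight = 7 + 8 + 2 + 3 + 16 = 36.
x: need Σw·x = 36·205 = 7380. Existing = 7·115 + 8·241 + 2·78 + 3·185 = 3444. Remainder 3936 / 16 ≈ 246.00.
y: need Σw·y = 36·56 = 2016. Existing = 7·29 + 8·83 + 2·157 + 3·12 = 1217. Remainder 799 / 16 ≈ 49.94.

(246, 50)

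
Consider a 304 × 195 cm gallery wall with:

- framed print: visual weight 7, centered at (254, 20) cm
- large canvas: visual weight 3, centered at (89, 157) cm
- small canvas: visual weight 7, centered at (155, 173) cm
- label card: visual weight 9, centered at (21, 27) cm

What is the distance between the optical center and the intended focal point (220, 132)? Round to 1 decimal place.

Weights sum to 7 + 3 + 7 + 9 = 26.
x-moment: 7·254 + 3·89 + 7·155 + 9·21 = 3319; centroid 3319/26 ≈ 127.65.
y-moment: 7·20 + 3·157 + 7·173 + 9·27 = 2065; centroid 2065/26 ≈ 79.42.
Relative to (220, 132): Δ = (-92.35, -52.58); |Δ| = √(-92.35² + -52.58²) ≈ 106.26.

≈ 106.3 cm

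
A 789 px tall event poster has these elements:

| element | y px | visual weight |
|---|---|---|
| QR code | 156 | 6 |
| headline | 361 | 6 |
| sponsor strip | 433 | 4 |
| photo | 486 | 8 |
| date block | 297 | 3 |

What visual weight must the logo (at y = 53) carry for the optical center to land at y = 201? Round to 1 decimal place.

w ≈ 28.3

Fixed elements: Σw = 6 + 6 + 4 + 8 + 3 = 27, Σw·y = 6·156 + 6·361 + 4·433 + 8·486 + 3·297 = 9613.
Balance at y = 201 requires (9613 + w·53) / (27 + w) = 201.
Rearranging, w·(53 − 201) = 201·27 − 9613 = -4186, so w ≈ -4186/-148 = 28.28.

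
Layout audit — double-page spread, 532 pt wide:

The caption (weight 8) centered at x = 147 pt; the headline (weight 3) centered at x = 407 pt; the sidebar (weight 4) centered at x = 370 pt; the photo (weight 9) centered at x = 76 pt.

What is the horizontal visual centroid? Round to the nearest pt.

Total weight = 8 + 3 + 4 + 9 = 24.
x-moment: 8·147 + 3·407 + 4·370 + 9·76 = 4561; centroid 4561/24 ≈ 190.04.

x ≈ 190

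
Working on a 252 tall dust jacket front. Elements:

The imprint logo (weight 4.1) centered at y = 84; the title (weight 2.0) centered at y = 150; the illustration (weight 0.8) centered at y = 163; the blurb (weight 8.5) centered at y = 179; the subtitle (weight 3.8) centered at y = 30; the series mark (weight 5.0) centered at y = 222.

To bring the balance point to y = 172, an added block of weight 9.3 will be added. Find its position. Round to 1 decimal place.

y ≈ 241.0

After adding the added block, total weight = 4.1 + 2.0 + 0.8 + 8.5 + 3.8 + 5.0 + 9.3 = 33.5.
Along y: (3520.3 + 9.3·y) / 33.5 = 172 (existing moment 4.1·84 + 2.0·150 + 0.8·163 + 8.5·179 + 3.8·30 + 5.0·222 = 3520.3) ⇒ y = (5762.0 − 3520.3) / 9.3 ≈ 241.04.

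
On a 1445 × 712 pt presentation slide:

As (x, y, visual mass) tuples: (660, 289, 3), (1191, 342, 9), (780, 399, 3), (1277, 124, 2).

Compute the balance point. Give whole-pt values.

Weights sum to 3 + 9 + 3 + 2 = 17.
x: (3·660 + 9·1191 + 3·780 + 2·1277) / 17 = 17593 / 17 ≈ 1034.88
y: (3·289 + 9·342 + 3·399 + 2·124) / 17 = 5390 / 17 ≈ 317.06

(1035, 317)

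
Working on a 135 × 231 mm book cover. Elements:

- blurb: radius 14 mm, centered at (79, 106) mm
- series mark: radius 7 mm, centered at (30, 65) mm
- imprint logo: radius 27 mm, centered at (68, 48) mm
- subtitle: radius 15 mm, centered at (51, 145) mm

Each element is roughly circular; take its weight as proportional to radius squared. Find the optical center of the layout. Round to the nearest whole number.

Weights ∝ r²: blurb 14² = 196, series mark 7² = 49, imprint logo 27² = 729, subtitle 15² = 225; Σw = 1199.
Σw·x = 196·79 + 49·30 + 729·68 + 225·51 = 78001, so x̄ = 78001/1199 ≈ 65.06.
Σw·y = 196·106 + 49·65 + 729·48 + 225·145 = 91578, so ȳ = 91578/1199 ≈ 76.38.

(65, 76)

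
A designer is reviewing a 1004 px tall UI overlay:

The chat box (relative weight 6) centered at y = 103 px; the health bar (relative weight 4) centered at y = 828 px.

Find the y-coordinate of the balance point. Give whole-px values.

y ≈ 393

Total weight = 6 + 4 = 10.
y-moment: 6·103 + 4·828 = 3930; centroid 3930/10 ≈ 393.00.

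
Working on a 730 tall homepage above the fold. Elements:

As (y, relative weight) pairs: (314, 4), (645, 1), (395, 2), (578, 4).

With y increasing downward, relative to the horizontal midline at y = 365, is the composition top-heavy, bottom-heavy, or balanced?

bottom-heavy

Total weight = 4 + 1 + 2 + 4 = 11.
y: (4·314 + 1·645 + 2·395 + 4·578) / 11 = 5003 / 11 ≈ 454.82
Since 454.8 is below (larger y than) 365, the composition reads bottom-heavy.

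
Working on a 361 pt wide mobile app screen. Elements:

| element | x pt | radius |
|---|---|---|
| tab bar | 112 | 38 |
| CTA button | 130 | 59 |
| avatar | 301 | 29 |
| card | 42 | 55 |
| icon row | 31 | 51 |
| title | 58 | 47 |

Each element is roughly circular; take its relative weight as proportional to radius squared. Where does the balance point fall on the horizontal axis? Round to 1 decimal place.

r² weights: tab bar 38² = 1444, CTA button 59² = 3481, avatar 29² = 841, card 55² = 3025, icon row 51² = 2601, title 47² = 2209. Total = 13601.
x: (1444·112 + 3481·130 + 841·301 + 3025·42 + 2601·31 + 2209·58) / 13601 = 1203202 / 13601 ≈ 88.46

x ≈ 88.5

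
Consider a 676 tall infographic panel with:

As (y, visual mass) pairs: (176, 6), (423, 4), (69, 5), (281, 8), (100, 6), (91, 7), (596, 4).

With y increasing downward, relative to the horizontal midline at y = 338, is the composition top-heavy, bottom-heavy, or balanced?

top-heavy

Weights sum to 6 + 4 + 5 + 8 + 6 + 7 + 4 = 40.
Σw·y = 6·176 + 4·423 + 5·69 + 8·281 + 6·100 + 7·91 + 4·596 = 8962, so ȳ = 8962/40 ≈ 224.05.
224.1 vs midline 338 → top-heavy.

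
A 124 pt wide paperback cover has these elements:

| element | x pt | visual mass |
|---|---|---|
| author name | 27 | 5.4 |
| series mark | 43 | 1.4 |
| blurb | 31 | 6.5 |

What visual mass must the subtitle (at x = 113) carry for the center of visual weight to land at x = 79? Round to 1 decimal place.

w ≈ 18.9

Existing Σw = 13.3 (5.4 + 1.4 + 6.5); existing moment 5.4·27 + 1.4·43 + 6.5·31 = 407.5.
Balance at x = 79 requires (407.5 + w·113) / (13.3 + w) = 79.
So w = (79·13.3 − 407.5)/(113 − 79) = 643.2/34 ≈ 18.92.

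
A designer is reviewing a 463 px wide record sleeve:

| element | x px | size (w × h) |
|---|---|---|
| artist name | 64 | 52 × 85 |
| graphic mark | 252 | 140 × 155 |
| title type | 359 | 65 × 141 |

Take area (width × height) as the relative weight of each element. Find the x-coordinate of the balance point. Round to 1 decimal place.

x ≈ 256.2

Areas → weights: artist name 52·85 = 4420, graphic mark 140·155 = 21700, title type 65·141 = 9165; Σw = 35285.
x: (4420·64 + 21700·252 + 9165·359) / 35285 = 9041515 / 35285 ≈ 256.24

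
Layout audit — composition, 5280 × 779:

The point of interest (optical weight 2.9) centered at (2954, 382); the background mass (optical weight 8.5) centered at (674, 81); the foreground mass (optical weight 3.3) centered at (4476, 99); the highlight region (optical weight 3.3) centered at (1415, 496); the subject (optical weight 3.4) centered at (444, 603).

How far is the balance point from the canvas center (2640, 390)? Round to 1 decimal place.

Weights sum to 2.9 + 8.5 + 3.3 + 3.3 + 3.4 = 21.4.
Σw·x = 2.9·2954 + 8.5·674 + 3.3·4476 + 3.3·1415 + 3.4·444 = 35245.5, so x̄ = 35245.5/21.4 ≈ 1646.99.
Σw·y = 2.9·382 + 8.5·81 + 3.3·99 + 3.3·496 + 3.4·603 = 5810.0, so ȳ = 5810.0/21.4 ≈ 271.50.
From (2640, 390): dx = -993.01, dy = -118.50, so the distance is √(dx²+dy²) ≈ 1000.06.

≈ 1000.1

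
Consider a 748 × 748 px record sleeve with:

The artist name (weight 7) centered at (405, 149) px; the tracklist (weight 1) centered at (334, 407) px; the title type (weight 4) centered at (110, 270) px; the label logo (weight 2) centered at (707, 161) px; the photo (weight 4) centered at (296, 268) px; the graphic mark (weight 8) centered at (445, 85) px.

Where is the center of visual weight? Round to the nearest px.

Σw = 7 + 1 + 4 + 2 + 4 + 8 = 26.
x-moment: 7·405 + 1·334 + 4·110 + 2·707 + 4·296 + 8·445 = 9767; centroid 9767/26 ≈ 375.65.
y-moment: 7·149 + 1·407 + 4·270 + 2·161 + 4·268 + 8·85 = 4604; centroid 4604/26 ≈ 177.08.

(376, 177)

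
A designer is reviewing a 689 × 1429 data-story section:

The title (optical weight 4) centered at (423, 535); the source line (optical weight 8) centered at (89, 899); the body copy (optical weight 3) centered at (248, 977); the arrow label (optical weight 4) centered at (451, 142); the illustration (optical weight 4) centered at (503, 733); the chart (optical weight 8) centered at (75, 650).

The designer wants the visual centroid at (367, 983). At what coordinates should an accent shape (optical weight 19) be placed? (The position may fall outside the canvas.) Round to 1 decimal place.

With the accent shape, Σw becomes 4 + 8 + 3 + 4 + 4 + 8 + 19 = 50.
x: need Σw·x = 50·367 = 18350. Existing = 4·423 + 8·89 + 3·248 + 4·451 + 4·503 + 8·75 = 7564. Remainder 10786 / 19 ≈ 567.68.
y: need Σw·y = 50·983 = 49150. Existing = 4·535 + 8·899 + 3·977 + 4·142 + 4·733 + 8·650 = 20963. Remainder 28187 / 19 ≈ 1483.53.

(567.7, 1483.5)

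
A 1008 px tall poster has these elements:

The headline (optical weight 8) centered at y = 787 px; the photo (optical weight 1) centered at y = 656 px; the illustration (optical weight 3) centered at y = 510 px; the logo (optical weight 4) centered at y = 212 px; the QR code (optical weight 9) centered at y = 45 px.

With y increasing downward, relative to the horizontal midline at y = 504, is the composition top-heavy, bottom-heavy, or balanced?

top-heavy

Σw = 8 + 1 + 3 + 4 + 9 = 25.
y: (8·787 + 1·656 + 3·510 + 4·212 + 9·45) / 25 = 9735 / 25 ≈ 389.40
389.4 lies above (smaller y than) the midline 504, so the layout is top-heavy.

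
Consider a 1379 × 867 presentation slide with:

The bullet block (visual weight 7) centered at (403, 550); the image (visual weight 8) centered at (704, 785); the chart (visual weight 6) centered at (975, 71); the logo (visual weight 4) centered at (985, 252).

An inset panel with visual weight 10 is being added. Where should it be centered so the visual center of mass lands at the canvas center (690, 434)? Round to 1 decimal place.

(590.7, 362.6)

After adding the inset panel, total weight = 7 + 8 + 6 + 4 + 10 = 35.
Along x: (18243 + 10·x) / 35 = 690 (existing moment 7·403 + 8·704 + 6·975 + 4·985 = 18243) ⇒ x = (24150 − 18243) / 10 ≈ 590.70.
Along y: (11564 + 10·y) / 35 = 434 (existing moment 7·550 + 8·785 + 6·71 + 4·252 = 11564) ⇒ y = (15190 − 11564) / 10 ≈ 362.60.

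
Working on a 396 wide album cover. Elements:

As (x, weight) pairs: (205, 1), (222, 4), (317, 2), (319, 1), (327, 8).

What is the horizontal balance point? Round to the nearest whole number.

Weights sum to 1 + 4 + 2 + 1 + 8 = 16.
Σw·x = 1·205 + 4·222 + 2·317 + 1·319 + 8·327 = 4662, so x̄ = 4662/16 ≈ 291.38.

x ≈ 291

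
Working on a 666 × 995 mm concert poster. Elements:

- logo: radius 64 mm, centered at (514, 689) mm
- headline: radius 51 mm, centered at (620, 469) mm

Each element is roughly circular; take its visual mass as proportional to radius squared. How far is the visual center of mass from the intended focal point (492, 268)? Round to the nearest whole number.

r² weights: logo 64² = 4096, headline 51² = 2601. Total = 6697.
Σw·x = 4096·514 + 2601·620 = 3717964, so x̄ = 3717964/6697 ≈ 555.17.
Σw·y = 4096·689 + 2601·469 = 4042013, so ȳ = 4042013/6697 ≈ 603.56.
From (492, 268): dx = 63.17, dy = 335.56, so the distance is √(dx²+dy²) ≈ 341.45.

≈ 341 mm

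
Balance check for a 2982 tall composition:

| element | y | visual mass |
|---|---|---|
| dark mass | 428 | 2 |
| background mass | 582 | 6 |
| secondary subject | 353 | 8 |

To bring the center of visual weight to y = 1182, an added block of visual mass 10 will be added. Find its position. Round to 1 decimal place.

New total weight: (2 + 6 + 8) + 10 = 26.
Along y: (7172 + 10·y) / 26 = 1182 (existing moment 2·428 + 6·582 + 8·353 = 7172) ⇒ y = (30732 − 7172) / 10 ≈ 2356.00.

y ≈ 2356.0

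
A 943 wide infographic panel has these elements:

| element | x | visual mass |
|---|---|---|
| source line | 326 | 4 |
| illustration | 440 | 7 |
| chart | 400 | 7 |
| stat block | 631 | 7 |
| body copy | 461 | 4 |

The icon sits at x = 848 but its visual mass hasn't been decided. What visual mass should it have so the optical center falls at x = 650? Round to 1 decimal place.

Known weights sum to 4 + 7 + 7 + 7 + 4 = 29; their moment is 4·326 + 7·440 + 7·400 + 7·631 + 4·461 = 13445.
For the centroid to hit 650: (13445 + w·848) / (29 + w) = 650.
So w = (650·29 − 13445)/(848 − 650) = 5405/198 ≈ 27.30.

w ≈ 27.3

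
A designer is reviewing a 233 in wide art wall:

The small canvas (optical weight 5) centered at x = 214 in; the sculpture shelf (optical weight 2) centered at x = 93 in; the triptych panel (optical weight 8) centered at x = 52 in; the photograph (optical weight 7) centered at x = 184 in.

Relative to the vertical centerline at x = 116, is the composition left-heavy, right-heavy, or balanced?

right-heavy

Σw = 5 + 2 + 8 + 7 = 22.
Σw·x = 5·214 + 2·93 + 8·52 + 7·184 = 2960, so x̄ = 2960/22 ≈ 134.55.
134.5 vs midline 116 → right-heavy.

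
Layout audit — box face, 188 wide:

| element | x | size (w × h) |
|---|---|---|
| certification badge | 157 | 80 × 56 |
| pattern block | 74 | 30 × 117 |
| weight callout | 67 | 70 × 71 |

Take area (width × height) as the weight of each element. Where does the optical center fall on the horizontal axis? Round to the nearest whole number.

Areas → weights: certification badge 80·56 = 4480, pattern block 30·117 = 3510, weight callout 70·71 = 4970; Σw = 12960.
Σw·x = 4480·157 + 3510·74 + 4970·67 = 1296090, so x̄ = 1296090/12960 ≈ 100.01.

x ≈ 100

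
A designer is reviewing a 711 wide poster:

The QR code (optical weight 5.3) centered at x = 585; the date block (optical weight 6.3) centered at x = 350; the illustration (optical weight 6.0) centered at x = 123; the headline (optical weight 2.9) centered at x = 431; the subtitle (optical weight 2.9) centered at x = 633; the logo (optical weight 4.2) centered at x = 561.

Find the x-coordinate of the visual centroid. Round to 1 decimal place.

Weights sum to 5.3 + 6.3 + 6.0 + 2.9 + 2.9 + 4.2 = 27.6.
x-moment: 5.3·585 + 6.3·350 + 6.0·123 + 2.9·431 + 2.9·633 + 4.2·561 = 11485.3; centroid 11485.3/27.6 ≈ 416.13.

x ≈ 416.1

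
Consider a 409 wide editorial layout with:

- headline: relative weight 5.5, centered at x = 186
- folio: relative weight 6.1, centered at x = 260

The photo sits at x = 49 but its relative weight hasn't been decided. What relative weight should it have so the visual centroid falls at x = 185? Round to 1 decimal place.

w ≈ 3.4

Existing Σw = 11.6 (5.5 + 6.1); existing moment 5.5·186 + 6.1·260 = 2609.0.
Balance at x = 185 requires (2609.0 + w·49) / (11.6 + w) = 185.
So w = (185·11.6 − 2609.0)/(49 − 185) = -463.0/-136 ≈ 3.40.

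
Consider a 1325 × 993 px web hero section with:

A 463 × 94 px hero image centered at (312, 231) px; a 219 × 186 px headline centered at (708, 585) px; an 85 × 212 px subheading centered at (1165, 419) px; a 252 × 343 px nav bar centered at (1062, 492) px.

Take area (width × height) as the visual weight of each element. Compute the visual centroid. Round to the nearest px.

(822, 445)

Areas: hero image 463·94 = 43522, headline 219·186 = 40734, subheading 85·212 = 18020, nav bar 252·343 = 86436. Total weight = 188712.
x-moment: 43522·312 + 40734·708 + 18020·1165 + 86436·1062 = 155206868; centroid 155206868/188712 ≈ 822.45.
y-moment: 43522·231 + 40734·585 + 18020·419 + 86436·492 = 83959864; centroid 83959864/188712 ≈ 444.91.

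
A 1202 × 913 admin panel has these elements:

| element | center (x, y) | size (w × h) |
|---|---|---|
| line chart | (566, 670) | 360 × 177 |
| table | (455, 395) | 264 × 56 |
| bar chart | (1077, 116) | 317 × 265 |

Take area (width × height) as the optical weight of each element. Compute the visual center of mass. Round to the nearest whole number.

(820, 359)

Areas → weights: line chart 360·177 = 63720, table 264·56 = 14784, bar chart 317·265 = 84005; Σw = 162509.
x-moment: 63720·566 + 14784·455 + 84005·1077 = 133265625; centroid 133265625/162509 ≈ 820.05.
y-moment: 63720·670 + 14784·395 + 84005·116 = 58276660; centroid 58276660/162509 ≈ 358.61.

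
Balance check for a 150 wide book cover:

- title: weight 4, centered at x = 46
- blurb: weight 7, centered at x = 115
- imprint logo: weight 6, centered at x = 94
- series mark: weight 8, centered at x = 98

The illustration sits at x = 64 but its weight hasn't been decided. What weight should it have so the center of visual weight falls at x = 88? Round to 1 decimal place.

w ≈ 5.7

Known weights sum to 4 + 7 + 6 + 8 = 25; their moment is 4·46 + 7·115 + 6·94 + 8·98 = 2337.
Set Σw·x/Σw = 88: (2337 + 64w) = 88·(25 + w).
So w = (88·25 − 2337)/(64 − 88) = -137/-24 ≈ 5.71.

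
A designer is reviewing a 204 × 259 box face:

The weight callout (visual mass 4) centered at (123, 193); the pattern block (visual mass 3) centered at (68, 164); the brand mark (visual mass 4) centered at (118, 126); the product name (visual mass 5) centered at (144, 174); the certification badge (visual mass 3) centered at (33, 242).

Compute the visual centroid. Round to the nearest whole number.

(105, 177)

Total weight = 4 + 3 + 4 + 5 + 3 = 19.
Σw·x = 4·123 + 3·68 + 4·118 + 5·144 + 3·33 = 1987, so x̄ = 1987/19 ≈ 104.58.
Σw·y = 4·193 + 3·164 + 4·126 + 5·174 + 3·242 = 3364, so ȳ = 3364/19 ≈ 177.05.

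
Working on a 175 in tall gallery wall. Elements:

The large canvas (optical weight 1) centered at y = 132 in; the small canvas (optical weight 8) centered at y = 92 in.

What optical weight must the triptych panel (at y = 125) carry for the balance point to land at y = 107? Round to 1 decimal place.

w ≈ 5.3

Existing Σw = 9 (1 + 8); existing moment 1·132 + 8·92 = 868.
Set Σw·y/Σw = 107: (868 + 125w) = 107·(9 + w).
Rearranging, w·(125 − 107) = 107·9 − 868 = 95, so w ≈ 95/18 = 5.28.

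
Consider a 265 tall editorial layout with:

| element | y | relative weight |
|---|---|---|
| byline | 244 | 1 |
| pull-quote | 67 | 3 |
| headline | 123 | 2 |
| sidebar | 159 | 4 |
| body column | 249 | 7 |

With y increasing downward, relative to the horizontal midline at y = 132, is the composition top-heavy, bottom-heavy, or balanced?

Total weight = 1 + 3 + 2 + 4 + 7 = 17.
y-moment: 1·244 + 3·67 + 2·123 + 4·159 + 7·249 = 3070; centroid 3070/17 ≈ 180.59.
180.6 lies below (larger y than) the midline 132, so the layout is bottom-heavy.

bottom-heavy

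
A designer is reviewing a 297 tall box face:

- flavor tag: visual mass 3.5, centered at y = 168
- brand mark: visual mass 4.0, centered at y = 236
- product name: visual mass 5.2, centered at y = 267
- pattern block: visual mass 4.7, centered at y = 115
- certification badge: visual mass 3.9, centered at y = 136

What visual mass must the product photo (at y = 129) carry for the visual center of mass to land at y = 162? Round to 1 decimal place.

Known weights sum to 3.5 + 4.0 + 5.2 + 4.7 + 3.9 = 21.3; their moment is 3.5·168 + 4.0·236 + 5.2·267 + 4.7·115 + 3.9·136 = 3991.3.
For the centroid to hit 162: (3991.3 + w·129) / (21.3 + w) = 162.
So w = (162·21.3 − 3991.3)/(129 − 162) = -540.7/-33 ≈ 16.38.

w ≈ 16.4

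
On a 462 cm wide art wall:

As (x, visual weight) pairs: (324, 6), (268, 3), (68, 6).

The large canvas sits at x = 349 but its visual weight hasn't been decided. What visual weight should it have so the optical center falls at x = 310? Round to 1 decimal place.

Existing Σw = 15 (6 + 3 + 6); existing moment 6·324 + 3·268 + 6·68 = 3156.
Balance at x = 310 requires (3156 + w·349) / (15 + w) = 310.
So w = (310·15 − 3156)/(349 − 310) = 1494/39 ≈ 38.31.

w ≈ 38.3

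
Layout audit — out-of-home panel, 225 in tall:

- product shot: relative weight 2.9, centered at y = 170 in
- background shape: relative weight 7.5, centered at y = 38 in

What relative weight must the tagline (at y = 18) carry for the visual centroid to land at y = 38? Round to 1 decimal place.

Known weights sum to 2.9 + 7.5 = 10.4; their moment is 2.9·170 + 7.5·38 = 778.0.
Set Σw·y/Σw = 38: (778.0 + 18w) = 38·(10.4 + w).
So w = (38·10.4 − 778.0)/(18 − 38) = -382.8/-20 ≈ 19.14.

w ≈ 19.1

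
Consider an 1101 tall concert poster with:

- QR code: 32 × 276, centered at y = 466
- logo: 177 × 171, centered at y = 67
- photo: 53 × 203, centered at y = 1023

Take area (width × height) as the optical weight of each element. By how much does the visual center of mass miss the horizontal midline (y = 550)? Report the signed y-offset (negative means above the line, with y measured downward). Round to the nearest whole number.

≈ -206

Areas: QR code 32·276 = 8832, logo 177·171 = 30267, photo 53·203 = 10759. Total weight = 49858.
y: (8832·466 + 30267·67 + 10759·1023) / 49858 = 17150058 / 49858 ≈ 343.98
Against y = 550, that's 343.98 − 550 = -206.02.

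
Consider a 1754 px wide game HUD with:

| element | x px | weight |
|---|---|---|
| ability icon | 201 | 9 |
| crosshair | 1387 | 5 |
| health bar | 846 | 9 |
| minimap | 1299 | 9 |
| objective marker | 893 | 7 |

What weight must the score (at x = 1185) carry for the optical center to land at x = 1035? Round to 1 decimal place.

Known weights sum to 9 + 5 + 9 + 9 + 7 = 39; their moment is 9·201 + 5·1387 + 9·846 + 9·1299 + 7·893 = 34300.
Set Σw·x/Σw = 1035: (34300 + 1185w) = 1035·(39 + w).
Solving: w = (1035·39 − 34300) / (1185 − 1035) = 6065 / 150 ≈ 40.43.

w ≈ 40.4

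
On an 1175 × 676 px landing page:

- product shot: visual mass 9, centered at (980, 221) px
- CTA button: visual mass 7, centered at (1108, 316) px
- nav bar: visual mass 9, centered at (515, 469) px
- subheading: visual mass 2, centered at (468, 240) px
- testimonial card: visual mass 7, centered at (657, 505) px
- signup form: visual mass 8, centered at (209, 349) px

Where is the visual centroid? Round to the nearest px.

(677, 363)

Total weight = 9 + 7 + 9 + 2 + 7 + 8 = 42.
x-moment: 9·980 + 7·1108 + 9·515 + 2·468 + 7·657 + 8·209 = 28418; centroid 28418/42 ≈ 676.62.
y-moment: 9·221 + 7·316 + 9·469 + 2·240 + 7·505 + 8·349 = 15229; centroid 15229/42 ≈ 362.60.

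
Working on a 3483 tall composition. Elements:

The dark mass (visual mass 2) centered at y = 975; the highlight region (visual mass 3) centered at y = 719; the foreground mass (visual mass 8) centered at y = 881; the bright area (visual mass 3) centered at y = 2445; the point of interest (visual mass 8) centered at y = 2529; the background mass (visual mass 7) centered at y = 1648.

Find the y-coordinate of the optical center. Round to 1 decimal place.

Weights sum to 2 + 3 + 8 + 3 + 8 + 7 = 31.
y: moment 50258 / weight 31 ≈ 1621.23

y ≈ 1621.2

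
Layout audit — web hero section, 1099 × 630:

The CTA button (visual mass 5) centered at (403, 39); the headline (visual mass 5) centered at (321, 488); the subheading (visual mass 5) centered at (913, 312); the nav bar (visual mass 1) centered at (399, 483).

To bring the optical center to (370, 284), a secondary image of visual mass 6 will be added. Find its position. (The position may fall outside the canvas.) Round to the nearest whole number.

After adding the secondary image, total weight = 5 + 5 + 5 + 1 + 6 = 22.
Along x: (8584 + 6·x) / 22 = 370 (existing moment 5·403 + 5·321 + 5·913 + 1·399 = 8584) ⇒ x = (8140 − 8584) / 6 ≈ -74.00.
Along y: (4678 + 6·y) / 22 = 284 (existing moment 5·39 + 5·488 + 5·312 + 1·483 = 4678) ⇒ y = (6248 − 4678) / 6 ≈ 261.67.

(-74, 262)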